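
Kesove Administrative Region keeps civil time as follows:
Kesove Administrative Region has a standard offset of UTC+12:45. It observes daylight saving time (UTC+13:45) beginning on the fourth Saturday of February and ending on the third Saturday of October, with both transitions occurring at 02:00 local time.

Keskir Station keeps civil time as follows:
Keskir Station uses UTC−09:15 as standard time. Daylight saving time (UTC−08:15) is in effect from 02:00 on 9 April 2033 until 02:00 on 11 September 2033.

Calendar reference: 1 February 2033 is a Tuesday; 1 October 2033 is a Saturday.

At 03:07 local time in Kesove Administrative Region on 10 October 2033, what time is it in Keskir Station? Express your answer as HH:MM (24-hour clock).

1 February 2033 is a Tuesday, so the first Saturday is February 5 and the fourth is February 26.
1 October 2033 is a Saturday, so the first Saturday is October 1 and the third is October 15.
10 October 2033 falls between 26 February and 15 October, so daylight saving is in effect and Kesove Administrative Region is at UTC+13:45.
03:07 Kesove Administrative Region − 13h45m = 13:22 UTC (rolling into the previous day, 9 October 2033).
At the standard offset (UTC−09:15), 13:22 UTC − 9h15m = 04:07 Keskir Station standard time.
Daylight saving runs 9 April – 11 September; the standard-time date in Keskir Station, 9 October 2033, is outside that window, so Keskir Station is on standard time at UTC−09:15.
13:22 UTC − 9h15m = 04:07 Keskir Station.

04:07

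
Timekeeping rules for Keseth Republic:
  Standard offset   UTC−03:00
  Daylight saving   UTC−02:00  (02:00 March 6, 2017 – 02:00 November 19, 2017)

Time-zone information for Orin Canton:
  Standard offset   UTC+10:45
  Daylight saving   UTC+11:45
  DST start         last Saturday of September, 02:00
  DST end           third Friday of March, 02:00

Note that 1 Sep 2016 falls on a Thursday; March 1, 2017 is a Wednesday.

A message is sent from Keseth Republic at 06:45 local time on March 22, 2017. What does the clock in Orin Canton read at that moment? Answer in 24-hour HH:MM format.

19:30

March 22, 2017 falls between 6 March and 19 November, so daylight saving is in effect and Keseth Republic is at UTC−02:00.
06:45 Keseth Republic + 2h = 08:45 UTC.
1 September 2016 is a Thursday, so Saturdays fall on 3, 10, 17, 24; the last is September 24.
1 March 2017 is a Wednesday, so the first Friday is March 3 and the third is March 17.
At the standard offset (UTC+10:45), 08:45 UTC + 10h45m = 19:30 Orin Canton standard time.
The standard-time date in Orin Canton, March 22, 2017, does not fall between 24 September 2016 and 17 March 2017, so daylight saving is not in effect and Orin Canton is at UTC+10:45.
08:45 UTC + 10h45m = 19:30 Orin Canton.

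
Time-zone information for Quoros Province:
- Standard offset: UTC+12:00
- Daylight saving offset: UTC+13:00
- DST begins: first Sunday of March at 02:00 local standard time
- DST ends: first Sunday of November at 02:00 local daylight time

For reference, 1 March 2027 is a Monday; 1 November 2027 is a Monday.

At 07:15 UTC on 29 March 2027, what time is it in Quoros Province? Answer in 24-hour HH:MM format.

1 March 2027 is a Monday, so the first Sunday is March 7.
1 November 2027 is a Monday, so the first Sunday is November 7.
At the standard offset (UTC+12:00), 07:15 UTC + 12h = 19:15 Quoros Province standard time.
The standard-time date in Quoros Province, 29 March 2027, lies within the daylight-saving period (7 March – 7 November), so Quoros Province is on daylight time, UTC+13:00.
07:15 UTC + 13h = 20:15 local.

20:15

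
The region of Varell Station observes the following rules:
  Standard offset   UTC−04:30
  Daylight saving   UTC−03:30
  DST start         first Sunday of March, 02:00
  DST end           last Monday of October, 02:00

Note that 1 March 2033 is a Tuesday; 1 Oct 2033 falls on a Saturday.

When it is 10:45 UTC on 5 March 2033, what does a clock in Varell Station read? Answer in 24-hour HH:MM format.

06:15

1 March 2033 is a Tuesday, so the first Sunday is March 6.
1 October 2033 is a Saturday, so Mondays fall on 3, 10, 17, 24, 31; the last is October 31.
At the standard offset (UTC−04:30), 10:45 UTC − 4h30m = 06:15 Varell Station standard time.
The standard-time date in Varell Station, 5 March 2033, is outside the daylight-saving period (6 March – 31 October), so Varell Station is on standard time, UTC−04:30.
10:45 UTC − 4h30m = 06:15 local.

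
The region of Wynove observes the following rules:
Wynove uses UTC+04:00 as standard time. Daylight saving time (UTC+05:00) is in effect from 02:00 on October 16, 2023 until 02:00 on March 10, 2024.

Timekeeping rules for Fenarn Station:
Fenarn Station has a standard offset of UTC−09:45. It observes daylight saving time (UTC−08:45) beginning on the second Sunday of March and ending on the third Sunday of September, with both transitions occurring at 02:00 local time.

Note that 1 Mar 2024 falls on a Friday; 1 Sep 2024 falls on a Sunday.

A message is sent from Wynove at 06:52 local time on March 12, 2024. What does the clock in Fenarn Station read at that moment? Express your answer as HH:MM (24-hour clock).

18:07

March 12, 2024 does not fall between 16 October 2023 and 10 March 2024, so daylight saving is not in effect and Wynove is at UTC+04:00.
06:52 Wynove − 4h = 02:52 UTC.
1 March 2024 is a Friday, so the first Sunday is March 3 and the second is March 10.
1 September 2024 is a Sunday, so the first Sunday is September 1 and the third is September 15.
At the standard offset (UTC−09:45), 02:52 UTC − 9h45m = 17:07 Fenarn Station standard time (rolling into the previous day, 11 March 2024).
The standard-time date in Fenarn Station, March 11, 2024, lies within the daylight-saving period (10 March – 15 September), so Fenarn Station is on daylight time, UTC−08:45.
02:52 UTC − 8h45m = 18:07 Fenarn Station (rolling into the previous day, 11 March 2024).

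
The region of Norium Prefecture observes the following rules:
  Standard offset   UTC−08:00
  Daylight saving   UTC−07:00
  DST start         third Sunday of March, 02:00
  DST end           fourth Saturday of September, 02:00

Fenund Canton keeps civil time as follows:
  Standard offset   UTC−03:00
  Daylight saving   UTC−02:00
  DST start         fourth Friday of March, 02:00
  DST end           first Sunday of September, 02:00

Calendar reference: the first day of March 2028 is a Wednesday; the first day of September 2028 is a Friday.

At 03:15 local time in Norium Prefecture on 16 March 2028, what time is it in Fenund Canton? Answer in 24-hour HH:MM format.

08:15

1 March 2028 is a Wednesday, so the first Sunday is March 5 and the third is March 19.
1 September 2028 is a Friday, so the first Saturday is September 2 and the fourth is September 23.
Daylight saving runs 19 March – 23 September; 16 March 2028 is outside that window, so Norium Prefecture is on standard time at UTC−08:00.
03:15 Norium Prefecture + 8h = 11:15 UTC.
1 March 2028 is a Wednesday, so the first Friday is March 3 and the fourth is March 24.
1 September 2028 is a Friday, so the first Sunday is September 3.
At the standard offset (UTC−03:00), 11:15 UTC − 3h = 08:15 Fenund Canton standard time.
Daylight saving runs 24 March – 3 September; the standard-time date in Fenund Canton, 16 March 2028, is outside that window, so Fenund Canton is on standard time at UTC−03:00.
11:15 UTC − 3h = 08:15 Fenund Canton.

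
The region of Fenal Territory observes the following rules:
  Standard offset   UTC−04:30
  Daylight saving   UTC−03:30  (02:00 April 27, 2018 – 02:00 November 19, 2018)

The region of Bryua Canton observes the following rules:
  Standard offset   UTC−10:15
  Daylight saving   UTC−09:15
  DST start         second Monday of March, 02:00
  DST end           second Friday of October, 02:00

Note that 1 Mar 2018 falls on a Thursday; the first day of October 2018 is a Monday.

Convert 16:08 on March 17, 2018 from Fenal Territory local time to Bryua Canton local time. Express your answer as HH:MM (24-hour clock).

11:23

March 17, 2018 does not fall between 27 April and 19 November, so daylight saving is not in effect and Fenal Territory is at UTC−04:30.
16:08 Fenal Territory + 4h30m = 20:38 UTC.
1 March 2018 is a Thursday, so the first Monday is March 5 and the second is March 12.
1 October 2018 is a Monday, so the first Friday is October 5 and the second is October 12.
At the standard offset (UTC−10:15), 20:38 UTC − 10h15m = 10:23 Bryua Canton standard time.
Daylight saving runs 12 March – 12 October; the standard-time date in Bryua Canton, March 17, 2018, is inside that window, so Bryua Canton is at UTC−09:15.
20:38 UTC − 9h15m = 11:23 Bryua Canton.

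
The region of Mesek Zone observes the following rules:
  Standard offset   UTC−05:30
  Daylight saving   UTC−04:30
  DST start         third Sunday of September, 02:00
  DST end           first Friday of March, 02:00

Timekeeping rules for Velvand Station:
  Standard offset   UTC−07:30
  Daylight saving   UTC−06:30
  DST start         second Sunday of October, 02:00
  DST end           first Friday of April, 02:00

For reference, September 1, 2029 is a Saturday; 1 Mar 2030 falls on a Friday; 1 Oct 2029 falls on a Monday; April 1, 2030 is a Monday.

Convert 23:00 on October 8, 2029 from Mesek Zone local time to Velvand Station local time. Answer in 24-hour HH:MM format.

1 September 2029 is a Saturday, so the first Sunday is September 2 and the third is September 16.
1 March 2030 is a Friday, so the first Friday is March 1.
October 8, 2029 falls between 16 September 2029 and 1 March 2030, so daylight saving is in effect and Mesek Zone is at UTC−04:30.
23:00 Mesek Zone + 4h30m = 03:30 UTC (rolling into the next day, 9 October 2029).
1 October 2029 is a Monday, so the first Sunday is October 7 and the second is October 14.
1 April 2030 is a Monday, so the first Friday is April 5.
At the standard offset (UTC−07:30), 03:30 UTC − 7h30m = 20:00 Velvand Station standard time (rolling into the previous day, 8 October 2029).
The standard-time date in Velvand Station, October 8, 2029, is outside the daylight-saving period (14 October 2029 – 5 April 2030), so Velvand Station is on standard time, UTC−07:30.
03:30 UTC − 7h30m = 20:00 Velvand Station (rolling into the previous day, 8 October 2029).

20:00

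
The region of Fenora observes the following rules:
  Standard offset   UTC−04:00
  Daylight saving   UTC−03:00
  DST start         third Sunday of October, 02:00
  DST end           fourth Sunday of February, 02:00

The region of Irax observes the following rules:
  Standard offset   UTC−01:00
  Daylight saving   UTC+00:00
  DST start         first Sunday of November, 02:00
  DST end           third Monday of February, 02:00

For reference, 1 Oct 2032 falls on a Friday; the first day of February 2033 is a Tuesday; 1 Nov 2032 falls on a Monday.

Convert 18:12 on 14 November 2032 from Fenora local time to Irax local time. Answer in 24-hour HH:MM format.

21:12

1 October 2032 is a Friday, so the first Sunday is October 3 and the third is October 17.
1 February 2033 is a Tuesday, so the first Sunday is February 6 and the fourth is February 27.
14 November 2032 lies within the daylight-saving period (17 October 2032 – 27 February 2033), so Fenora is on daylight time, UTC−03:00.
18:12 Fenora + 3h = 21:12 UTC.
1 November 2032 is a Monday, so the first Sunday is November 7.
1 February 2033 is a Tuesday, so the first Monday is February 7 and the third is February 21.
At the standard offset (UTC−01:00), 21:12 UTC − 1h = 20:12 Irax standard time.
The standard-time date in Irax, 14 November 2032, lies within the daylight-saving period (7 November 2032 – 21 February 2033), so Irax is on daylight time, UTC+00:00.
21:12 UTC + 0h = 21:12 Irax.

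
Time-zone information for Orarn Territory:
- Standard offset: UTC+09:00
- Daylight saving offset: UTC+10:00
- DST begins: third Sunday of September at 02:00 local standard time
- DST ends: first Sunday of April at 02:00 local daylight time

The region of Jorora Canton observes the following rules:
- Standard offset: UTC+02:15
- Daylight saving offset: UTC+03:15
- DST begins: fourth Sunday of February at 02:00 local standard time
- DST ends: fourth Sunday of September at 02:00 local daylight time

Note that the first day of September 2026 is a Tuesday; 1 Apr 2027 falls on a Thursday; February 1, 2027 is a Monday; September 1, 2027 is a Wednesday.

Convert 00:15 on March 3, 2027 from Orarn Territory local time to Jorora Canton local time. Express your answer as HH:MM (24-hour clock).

17:30

1 September 2026 is a Tuesday, so the first Sunday is September 6 and the third is September 20.
1 April 2027 is a Thursday, so the first Sunday is April 4.
Daylight saving runs 20 September 2026 – 4 April 2027; March 3, 2027 is inside that window, so Orarn Territory is at UTC+10:00.
00:15 Orarn Territory − 10h = 14:15 UTC (rolling into the previous day, 2 March 2027).
1 February 2027 is a Monday, so the first Sunday is February 7 and the fourth is February 28.
1 September 2027 is a Wednesday, so the first Sunday is September 5 and the fourth is September 26.
At the standard offset (UTC+02:15), 14:15 UTC + 2h15m = 16:30 Jorora Canton standard time.
The standard-time date in Jorora Canton, March 2, 2027, lies within the daylight-saving period (28 February – 26 September), so Jorora Canton is on daylight time, UTC+03:15.
14:15 UTC + 3h15m = 17:30 Jorora Canton.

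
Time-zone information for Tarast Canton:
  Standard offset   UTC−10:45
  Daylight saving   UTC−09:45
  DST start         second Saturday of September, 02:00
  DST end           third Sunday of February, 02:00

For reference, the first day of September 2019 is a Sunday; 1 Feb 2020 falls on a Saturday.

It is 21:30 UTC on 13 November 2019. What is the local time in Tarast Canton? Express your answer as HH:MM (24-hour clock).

1 September 2019 is a Sunday, so the first Saturday is September 7 and the second is September 14.
1 February 2020 is a Saturday, so the first Sunday is February 2 and the third is February 16.
At the standard offset (UTC−10:45), 21:30 UTC − 10h45m = 10:45 Tarast Canton standard time.
The standard-time date in Tarast Canton, 13 November 2019, falls between 14 September 2019 and 16 February 2020, so daylight saving is in effect and Tarast Canton is at UTC−09:45.
21:30 UTC − 9h45m = 11:45 local.

11:45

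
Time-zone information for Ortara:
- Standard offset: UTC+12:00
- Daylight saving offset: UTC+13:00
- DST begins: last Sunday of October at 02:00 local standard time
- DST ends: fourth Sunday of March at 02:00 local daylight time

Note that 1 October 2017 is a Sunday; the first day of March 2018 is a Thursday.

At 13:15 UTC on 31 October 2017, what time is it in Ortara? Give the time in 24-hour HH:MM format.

02:15

1 October 2017 is a Sunday, so Sundays fall on 1, 8, 15, 22, 29; the last is October 29.
1 March 2018 is a Thursday, so the first Sunday is March 4 and the fourth is March 25.
At the standard offset (UTC+12:00), 13:15 UTC + 12h = 01:15 Ortara standard time (rolling into the next day, 1 November 2017).
Daylight saving runs 29 October 2017 – 25 March 2018; the standard-time date in Ortara, 1 November 2017, is inside that window, so Ortara is at UTC+13:00.
13:15 UTC + 13h = 02:15 local (rolling into the next day, 1 November 2017).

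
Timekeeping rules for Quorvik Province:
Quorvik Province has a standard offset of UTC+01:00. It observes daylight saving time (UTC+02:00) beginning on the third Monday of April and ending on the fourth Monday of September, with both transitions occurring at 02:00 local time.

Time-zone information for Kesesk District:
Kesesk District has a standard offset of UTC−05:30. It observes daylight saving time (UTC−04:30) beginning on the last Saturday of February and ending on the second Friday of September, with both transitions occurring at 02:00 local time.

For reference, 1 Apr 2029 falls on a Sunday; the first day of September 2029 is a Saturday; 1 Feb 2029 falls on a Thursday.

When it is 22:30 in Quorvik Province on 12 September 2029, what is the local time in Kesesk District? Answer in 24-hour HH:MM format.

16:00

1 April 2029 is a Sunday, so the first Monday is April 2 and the third is April 16.
1 September 2029 is a Saturday, so the first Monday is September 3 and the fourth is September 24.
Daylight saving runs 16 April – 24 September; 12 September 2029 is inside that window, so Quorvik Province is at UTC+02:00.
22:30 Quorvik Province − 2h = 20:30 UTC.
1 February 2029 is a Thursday, so Saturdays fall on 3, 10, 17, 24; the last is February 24.
1 September 2029 is a Saturday, so the first Friday is September 7 and the second is September 14.
At the standard offset (UTC−05:30), 20:30 UTC − 5h30m = 15:00 Kesesk District standard time.
Daylight saving runs 24 February – 14 September; the standard-time date in Kesesk District, 12 September 2029, is inside that window, so Kesesk District is at UTC−04:30.
20:30 UTC − 4h30m = 16:00 Kesesk District.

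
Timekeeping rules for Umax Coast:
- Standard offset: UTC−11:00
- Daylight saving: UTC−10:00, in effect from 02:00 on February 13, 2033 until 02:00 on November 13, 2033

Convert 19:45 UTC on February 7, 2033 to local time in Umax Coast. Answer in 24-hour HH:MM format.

At the standard offset (UTC−11:00), 19:45 UTC − 11h = 08:45 Umax Coast standard time.
Daylight saving runs 13 February – 13 November; the standard-time date in Umax Coast, February 7, 2033, is outside that window, so Umax Coast is on standard time at UTC−11:00.
19:45 UTC − 11h = 08:45 local.

08:45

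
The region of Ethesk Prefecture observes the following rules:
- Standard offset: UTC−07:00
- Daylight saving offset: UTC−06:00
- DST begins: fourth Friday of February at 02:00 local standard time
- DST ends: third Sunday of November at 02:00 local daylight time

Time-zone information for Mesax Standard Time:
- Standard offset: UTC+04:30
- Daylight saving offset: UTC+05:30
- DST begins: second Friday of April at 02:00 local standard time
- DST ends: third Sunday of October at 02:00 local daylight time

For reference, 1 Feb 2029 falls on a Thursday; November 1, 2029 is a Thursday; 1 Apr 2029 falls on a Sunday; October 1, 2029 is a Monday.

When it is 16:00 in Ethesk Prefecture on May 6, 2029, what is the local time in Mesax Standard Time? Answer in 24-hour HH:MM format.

1 February 2029 is a Thursday, so the first Friday is February 2 and the fourth is February 23.
1 November 2029 is a Thursday, so the first Sunday is November 4 and the third is November 18.
May 6, 2029 falls between 23 February and 18 November, so daylight saving is in effect and Ethesk Prefecture is at UTC−06:00.
16:00 Ethesk Prefecture + 6h = 22:00 UTC.
1 April 2029 is a Sunday, so the first Friday is April 6 and the second is April 13.
1 October 2029 is a Monday, so the first Sunday is October 7 and the third is October 21.
At the standard offset (UTC+04:30), 22:00 UTC + 4h30m = 02:30 Mesax Standard Time standard time (rolling into the next day, 7 May 2029).
Daylight saving runs 13 April – 21 October; the standard-time date in Mesax Standard Time, May 7, 2029, is inside that window, so Mesax Standard Time is at UTC+05:30.
22:00 UTC + 5h30m = 03:30 Mesax Standard Time (rolling into the next day, 7 May 2029).

03:30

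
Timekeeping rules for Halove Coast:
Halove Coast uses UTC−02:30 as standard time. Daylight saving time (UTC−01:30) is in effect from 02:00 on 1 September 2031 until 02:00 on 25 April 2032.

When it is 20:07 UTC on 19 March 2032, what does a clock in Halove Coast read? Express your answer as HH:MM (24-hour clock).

18:37

At the standard offset (UTC−02:30), 20:07 UTC − 2h30m = 17:37 Halove Coast standard time.
Daylight saving runs 1 September 2031 – 25 April 2032; the standard-time date in Halove Coast, 19 March 2032, is inside that window, so Halove Coast is at UTC−01:30.
20:07 UTC − 1h30m = 18:37 local.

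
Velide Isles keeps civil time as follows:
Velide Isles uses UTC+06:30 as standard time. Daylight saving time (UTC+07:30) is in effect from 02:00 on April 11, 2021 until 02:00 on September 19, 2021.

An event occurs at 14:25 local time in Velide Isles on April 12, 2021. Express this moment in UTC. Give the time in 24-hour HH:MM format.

April 12, 2021 lies within the daylight-saving period (11 April – 19 September), so Velide Isles is on daylight time, UTC+07:30.
14:25 local − 7h30m = 06:55 UTC.

06:55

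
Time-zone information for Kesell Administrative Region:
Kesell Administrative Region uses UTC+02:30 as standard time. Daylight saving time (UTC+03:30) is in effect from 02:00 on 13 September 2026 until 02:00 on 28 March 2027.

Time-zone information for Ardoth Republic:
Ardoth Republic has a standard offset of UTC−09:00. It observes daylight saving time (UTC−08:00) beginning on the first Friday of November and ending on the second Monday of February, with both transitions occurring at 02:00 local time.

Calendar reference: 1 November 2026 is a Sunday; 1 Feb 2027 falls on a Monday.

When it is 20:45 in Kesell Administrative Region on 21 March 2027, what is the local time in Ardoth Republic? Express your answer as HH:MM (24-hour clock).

08:15

Daylight saving runs 13 September 2026 – 28 March 2027; 21 March 2027 is inside that window, so Kesell Administrative Region is at UTC+03:30.
20:45 Kesell Administrative Region − 3h30m = 17:15 UTC.
1 November 2026 is a Sunday, so the first Friday is November 6.
1 February 2027 is a Monday, so the first Monday is February 1 and the second is February 8.
At the standard offset (UTC−09:00), 17:15 UTC − 9h = 08:15 Ardoth Republic standard time.
The standard-time date in Ardoth Republic, 21 March 2027, does not fall between 6 November 2026 and 8 February 2027, so daylight saving is not in effect and Ardoth Republic is at UTC−09:00.
17:15 UTC − 9h = 08:15 Ardoth Republic.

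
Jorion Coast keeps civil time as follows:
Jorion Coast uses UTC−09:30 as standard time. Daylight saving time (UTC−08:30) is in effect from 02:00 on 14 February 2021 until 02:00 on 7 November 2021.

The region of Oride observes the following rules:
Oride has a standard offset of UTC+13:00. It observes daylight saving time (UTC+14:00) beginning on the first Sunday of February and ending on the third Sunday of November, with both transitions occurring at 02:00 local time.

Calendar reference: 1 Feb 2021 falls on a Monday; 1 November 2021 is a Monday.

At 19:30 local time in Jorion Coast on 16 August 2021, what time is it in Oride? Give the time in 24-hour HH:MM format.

16 August 2021 falls between 14 February and 7 November, so daylight saving is in effect and Jorion Coast is at UTC−08:30.
19:30 Jorion Coast + 8h30m = 04:00 UTC (rolling into the next day, 17 August 2021).
1 February 2021 is a Monday, so the first Sunday is February 7.
1 November 2021 is a Monday, so the first Sunday is November 7 and the third is November 21.
At the standard offset (UTC+13:00), 04:00 UTC + 13h = 17:00 Oride standard time.
The standard-time date in Oride, 17 August 2021, falls between 7 February and 21 November, so daylight saving is in effect and Oride is at UTC+14:00.
04:00 UTC + 14h = 18:00 Oride.

18:00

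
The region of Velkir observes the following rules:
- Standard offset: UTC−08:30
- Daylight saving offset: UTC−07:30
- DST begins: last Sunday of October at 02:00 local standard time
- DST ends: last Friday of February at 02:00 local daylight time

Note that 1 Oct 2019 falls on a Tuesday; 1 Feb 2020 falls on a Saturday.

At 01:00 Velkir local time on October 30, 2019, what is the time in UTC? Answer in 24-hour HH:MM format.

1 October 2019 is a Tuesday, so Sundays fall on 6, 13, 20, 27; the last is October 27.
1 February 2020 is a Saturday, so Fridays fall on 7, 14, 21, 28; the last is February 28.
October 30, 2019 lies within the daylight-saving period (27 October 2019 – 28 February 2020), so Velkir is on daylight time, UTC−07:30.
01:00 local + 7h30m = 08:30 UTC.

08:30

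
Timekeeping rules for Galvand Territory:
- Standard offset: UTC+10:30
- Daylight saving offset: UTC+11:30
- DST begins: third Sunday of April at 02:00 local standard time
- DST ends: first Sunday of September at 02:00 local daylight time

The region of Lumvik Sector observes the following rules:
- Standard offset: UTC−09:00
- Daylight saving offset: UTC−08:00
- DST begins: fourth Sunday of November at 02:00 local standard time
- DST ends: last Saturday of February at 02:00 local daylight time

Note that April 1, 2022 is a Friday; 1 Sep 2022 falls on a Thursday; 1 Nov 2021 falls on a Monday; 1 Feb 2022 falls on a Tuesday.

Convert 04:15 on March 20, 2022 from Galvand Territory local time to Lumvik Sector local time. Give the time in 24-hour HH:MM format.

1 April 2022 is a Friday, so the first Sunday is April 3 and the third is April 17.
1 September 2022 is a Thursday, so the first Sunday is September 4.
March 20, 2022 is outside the daylight-saving period (17 April – 4 September), so Galvand Territory is on standard time, UTC+10:30.
04:15 Galvand Territory − 10h30m = 17:45 UTC (rolling into the previous day, 19 March 2022).
1 November 2021 is a Monday, so the first Sunday is November 7 and the fourth is November 28.
1 February 2022 is a Tuesday, so Saturdays fall on 5, 12, 19, 26; the last is February 26.
At the standard offset (UTC−09:00), 17:45 UTC − 9h = 08:45 Lumvik Sector standard time.
The standard-time date in Lumvik Sector, March 19, 2022, does not fall between 28 November 2021 and 26 February 2022, so daylight saving is not in effect and Lumvik Sector is at UTC−09:00.
17:45 UTC − 9h = 08:45 Lumvik Sector.

08:45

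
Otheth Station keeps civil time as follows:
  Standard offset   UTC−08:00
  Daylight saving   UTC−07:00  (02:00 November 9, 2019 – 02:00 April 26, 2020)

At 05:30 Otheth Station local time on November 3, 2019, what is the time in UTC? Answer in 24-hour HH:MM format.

13:30

Daylight saving runs 9 November 2019 – 26 April 2020; November 3, 2019 is outside that window, so Otheth Station is on standard time at UTC−08:00.
05:30 local + 8h = 13:30 UTC.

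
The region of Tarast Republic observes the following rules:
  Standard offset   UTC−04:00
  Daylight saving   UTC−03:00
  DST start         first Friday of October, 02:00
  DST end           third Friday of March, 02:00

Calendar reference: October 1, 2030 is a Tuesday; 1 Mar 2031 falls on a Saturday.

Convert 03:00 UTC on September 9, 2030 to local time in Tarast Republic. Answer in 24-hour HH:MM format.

23:00

1 October 2030 is a Tuesday, so the first Friday is October 4.
1 March 2031 is a Saturday, so the first Friday is March 7 and the third is March 21.
At the standard offset (UTC−04:00), 03:00 UTC − 4h = 23:00 Tarast Republic standard time (rolling into the previous day, 8 September 2030).
Daylight saving runs 4 October 2030 – 21 March 2031; the standard-time date in Tarast Republic, September 8, 2030, is outside that window, so Tarast Republic is on standard time at UTC−04:00.
03:00 UTC − 4h = 23:00 local (rolling into the previous day, 8 September 2030).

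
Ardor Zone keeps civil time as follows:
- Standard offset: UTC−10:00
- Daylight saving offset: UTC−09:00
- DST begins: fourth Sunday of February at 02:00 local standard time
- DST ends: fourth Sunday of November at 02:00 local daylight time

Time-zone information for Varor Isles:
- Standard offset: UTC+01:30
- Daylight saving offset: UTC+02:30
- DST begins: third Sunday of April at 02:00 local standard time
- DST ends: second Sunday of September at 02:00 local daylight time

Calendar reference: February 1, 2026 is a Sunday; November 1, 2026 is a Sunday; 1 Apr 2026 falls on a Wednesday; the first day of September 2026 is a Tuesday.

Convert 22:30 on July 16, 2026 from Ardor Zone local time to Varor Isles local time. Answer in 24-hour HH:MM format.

10:00

1 February 2026 is a Sunday, so the first Sunday is February 1 and the fourth is February 22.
1 November 2026 is a Sunday, so the first Sunday is November 1 and the fourth is November 22.
July 16, 2026 lies within the daylight-saving period (22 February – 22 November), so Ardor Zone is on daylight time, UTC−09:00.
22:30 Ardor Zone + 9h = 07:30 UTC (rolling into the next day, 17 July 2026).
1 April 2026 is a Wednesday, so the first Sunday is April 5 and the third is April 19.
1 September 2026 is a Tuesday, so the first Sunday is September 6 and the second is September 13.
At the standard offset (UTC+01:30), 07:30 UTC + 1h30m = 09:00 Varor Isles standard time.
Daylight saving runs 19 April – 13 September; the standard-time date in Varor Isles, July 17, 2026, is inside that window, so Varor Isles is at UTC+02:30.
07:30 UTC + 2h30m = 10:00 Varor Isles.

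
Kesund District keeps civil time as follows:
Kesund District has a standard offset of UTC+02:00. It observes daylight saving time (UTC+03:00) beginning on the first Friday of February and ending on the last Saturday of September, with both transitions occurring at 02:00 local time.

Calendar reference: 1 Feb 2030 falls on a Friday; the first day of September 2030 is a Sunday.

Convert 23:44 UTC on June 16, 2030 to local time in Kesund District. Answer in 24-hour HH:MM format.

1 February 2030 is a Friday, so the first Friday is February 1.
1 September 2030 is a Sunday, so Saturdays fall on 7, 14, 21, 28; the last is September 28.
At the standard offset (UTC+02:00), 23:44 UTC + 2h = 01:44 Kesund District standard time (rolling into the next day, 17 June 2030).
Daylight saving runs 1 February – 28 September; the standard-time date in Kesund District, June 17, 2030, is inside that window, so Kesund District is at UTC+03:00.
23:44 UTC + 3h = 02:44 local (rolling into the next day, 17 June 2030).

02:44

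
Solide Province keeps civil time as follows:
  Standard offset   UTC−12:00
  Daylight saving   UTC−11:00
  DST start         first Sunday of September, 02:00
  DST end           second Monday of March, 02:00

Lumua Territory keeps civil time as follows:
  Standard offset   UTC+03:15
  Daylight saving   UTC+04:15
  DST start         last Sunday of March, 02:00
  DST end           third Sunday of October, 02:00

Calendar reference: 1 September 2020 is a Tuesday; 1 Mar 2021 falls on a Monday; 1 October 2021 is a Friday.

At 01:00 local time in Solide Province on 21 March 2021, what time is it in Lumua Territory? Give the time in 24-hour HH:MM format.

1 September 2020 is a Tuesday, so the first Sunday is September 6.
1 March 2021 is a Monday, so the first Monday is March 1 and the second is March 8.
Daylight saving runs 6 September 2020 – 8 March 2021; 21 March 2021 is outside that window, so Solide Province is on standard time at UTC−12:00.
01:00 Solide Province + 12h = 13:00 UTC.
1 March 2021 is a Monday, so Sundays fall on 7, 14, 21, 28; the last is March 28.
1 October 2021 is a Friday, so the first Sunday is October 3 and the third is October 17.
At the standard offset (UTC+03:15), 13:00 UTC + 3h15m = 16:15 Lumua Territory standard time.
Daylight saving runs 28 March – 17 October; the standard-time date in Lumua Territory, 21 March 2021, is outside that window, so Lumua Territory is on standard time at UTC+03:15.
13:00 UTC + 3h15m = 16:15 Lumua Territory.

16:15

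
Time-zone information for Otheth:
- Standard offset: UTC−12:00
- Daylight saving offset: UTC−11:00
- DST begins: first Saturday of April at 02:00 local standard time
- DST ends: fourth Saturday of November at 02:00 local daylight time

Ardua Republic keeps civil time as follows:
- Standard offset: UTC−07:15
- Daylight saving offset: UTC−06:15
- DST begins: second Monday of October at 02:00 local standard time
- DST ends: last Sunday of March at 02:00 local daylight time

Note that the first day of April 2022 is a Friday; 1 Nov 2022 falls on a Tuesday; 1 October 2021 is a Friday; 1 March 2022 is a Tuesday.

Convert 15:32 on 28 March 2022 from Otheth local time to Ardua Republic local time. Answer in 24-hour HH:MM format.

1 April 2022 is a Friday, so the first Saturday is April 2.
1 November 2022 is a Tuesday, so the first Saturday is November 5 and the fourth is November 26.
Daylight saving runs 2 April – 26 November; 28 March 2022 is outside that window, so Otheth is on standard time at UTC−12:00.
15:32 Otheth + 12h = 03:32 UTC (rolling into the next day, 29 March 2022).
1 October 2021 is a Friday, so the first Monday is October 4 and the second is October 11.
1 March 2022 is a Tuesday, so Sundays fall on 6, 13, 20, 27; the last is March 27.
At the standard offset (UTC−07:15), 03:32 UTC − 7h15m = 20:17 Ardua Republic standard time (rolling into the previous day, 28 March 2022).
The standard-time date in Ardua Republic, 28 March 2022, is outside the daylight-saving period (11 October 2021 – 27 March 2022), so Ardua Republic is on standard time, UTC−07:15.
03:32 UTC − 7h15m = 20:17 Ardua Republic (rolling into the previous day, 28 March 2022).

20:17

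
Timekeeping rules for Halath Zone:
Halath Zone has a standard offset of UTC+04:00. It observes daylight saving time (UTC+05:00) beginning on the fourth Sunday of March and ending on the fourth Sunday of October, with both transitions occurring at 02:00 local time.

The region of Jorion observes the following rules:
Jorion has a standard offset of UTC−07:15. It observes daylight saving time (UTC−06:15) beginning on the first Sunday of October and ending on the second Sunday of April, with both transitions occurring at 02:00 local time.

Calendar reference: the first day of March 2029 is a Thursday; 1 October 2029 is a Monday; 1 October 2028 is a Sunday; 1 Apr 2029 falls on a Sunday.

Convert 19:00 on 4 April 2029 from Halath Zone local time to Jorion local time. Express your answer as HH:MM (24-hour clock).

1 March 2029 is a Thursday, so the first Sunday is March 4 and the fourth is March 25.
1 October 2029 is a Monday, so the first Sunday is October 7 and the fourth is October 28.
Daylight saving runs 25 March – 28 October; 4 April 2029 is inside that window, so Halath Zone is at UTC+05:00.
19:00 Halath Zone − 5h = 14:00 UTC.
1 October 2028 is a Sunday, so the first Sunday is October 1.
1 April 2029 is a Sunday, so the first Sunday is April 1 and the second is April 8.
At the standard offset (UTC−07:15), 14:00 UTC − 7h15m = 06:45 Jorion standard time.
The standard-time date in Jorion, 4 April 2029, lies within the daylight-saving period (1 October 2028 – 8 April 2029), so Jorion is on daylight time, UTC−06:15.
14:00 UTC − 6h15m = 07:45 Jorion.

07:45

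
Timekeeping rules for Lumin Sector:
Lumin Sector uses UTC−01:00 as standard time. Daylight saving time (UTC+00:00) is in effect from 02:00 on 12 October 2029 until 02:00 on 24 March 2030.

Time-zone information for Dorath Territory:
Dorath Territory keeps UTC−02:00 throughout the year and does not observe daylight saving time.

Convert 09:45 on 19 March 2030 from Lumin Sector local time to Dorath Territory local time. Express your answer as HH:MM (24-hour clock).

Daylight saving runs 12 October 2029 – 24 March 2030; 19 March 2030 is inside that window, so Lumin Sector is at UTC+00:00.
09:45 Lumin Sector − 0h = 09:45 UTC.
Dorath Territory stays on UTC−02:00 all year.
09:45 UTC − 2h = 07:45 Dorath Territory.

07:45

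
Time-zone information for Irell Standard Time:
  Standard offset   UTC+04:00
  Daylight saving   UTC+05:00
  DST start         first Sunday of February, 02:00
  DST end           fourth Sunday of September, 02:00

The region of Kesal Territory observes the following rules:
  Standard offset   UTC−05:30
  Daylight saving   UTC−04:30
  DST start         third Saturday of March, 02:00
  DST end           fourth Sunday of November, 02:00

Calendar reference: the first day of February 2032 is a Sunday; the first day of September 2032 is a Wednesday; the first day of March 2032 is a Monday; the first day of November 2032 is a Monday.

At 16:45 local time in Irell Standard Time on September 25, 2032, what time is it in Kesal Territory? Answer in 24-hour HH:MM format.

07:15

1 February 2032 is a Sunday, so the first Sunday is February 1.
1 September 2032 is a Wednesday, so the first Sunday is September 5 and the fourth is September 26.
September 25, 2032 falls between 1 February and 26 September, so daylight saving is in effect and Irell Standard Time is at UTC+05:00.
16:45 Irell Standard Time − 5h = 11:45 UTC.
1 March 2032 is a Monday, so the first Saturday is March 6 and the third is March 20.
1 November 2032 is a Monday, so the first Sunday is November 7 and the fourth is November 28.
At the standard offset (UTC−05:30), 11:45 UTC − 5h30m = 06:15 Kesal Territory standard time.
Daylight saving runs 20 March – 28 November; the standard-time date in Kesal Territory, September 25, 2032, is inside that window, so Kesal Territory is at UTC−04:30.
11:45 UTC − 4h30m = 07:15 Kesal Territory.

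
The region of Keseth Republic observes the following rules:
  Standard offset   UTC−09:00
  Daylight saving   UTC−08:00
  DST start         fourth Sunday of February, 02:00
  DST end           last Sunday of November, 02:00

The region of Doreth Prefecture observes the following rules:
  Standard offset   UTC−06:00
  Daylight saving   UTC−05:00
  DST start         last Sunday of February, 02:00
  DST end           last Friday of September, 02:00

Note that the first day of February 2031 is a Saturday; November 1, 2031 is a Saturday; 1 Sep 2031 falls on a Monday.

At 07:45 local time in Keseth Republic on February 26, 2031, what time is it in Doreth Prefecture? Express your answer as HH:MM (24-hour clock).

1 February 2031 is a Saturday, so the first Sunday is February 2 and the fourth is February 23.
1 November 2031 is a Saturday, so Sundays fall on 2, 9, 16, 23, 30; the last is November 30.
February 26, 2031 lies within the daylight-saving period (23 February – 30 November), so Keseth Republic is on daylight time, UTC−08:00.
07:45 Keseth Republic + 8h = 15:45 UTC.
1 February 2031 is a Saturday, so Sundays fall on 2, 9, 16, 23; the last is February 23.
1 September 2031 is a Monday, so Fridays fall on 5, 12, 19, 26; the last is September 26.
At the standard offset (UTC−06:00), 15:45 UTC − 6h = 09:45 Doreth Prefecture standard time.
The standard-time date in Doreth Prefecture, February 26, 2031, lies within the daylight-saving period (23 February – 26 September), so Doreth Prefecture is on daylight time, UTC−05:00.
15:45 UTC − 5h = 10:45 Doreth Prefecture.

10:45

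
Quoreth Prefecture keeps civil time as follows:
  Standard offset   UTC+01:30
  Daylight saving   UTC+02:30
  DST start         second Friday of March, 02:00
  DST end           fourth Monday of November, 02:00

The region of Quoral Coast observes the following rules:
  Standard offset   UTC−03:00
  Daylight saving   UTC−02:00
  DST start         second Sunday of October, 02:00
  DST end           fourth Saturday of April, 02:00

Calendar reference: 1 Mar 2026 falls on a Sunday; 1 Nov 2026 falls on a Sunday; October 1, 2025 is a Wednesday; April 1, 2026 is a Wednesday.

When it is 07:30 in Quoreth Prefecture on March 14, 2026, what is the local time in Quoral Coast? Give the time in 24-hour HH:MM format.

03:00

1 March 2026 is a Sunday, so the first Friday is March 6 and the second is March 13.
1 November 2026 is a Sunday, so the first Monday is November 2 and the fourth is November 23.
March 14, 2026 lies within the daylight-saving period (13 March – 23 November), so Quoreth Prefecture is on daylight time, UTC+02:30.
07:30 Quoreth Prefecture − 2h30m = 05:00 UTC.
1 October 2025 is a Wednesday, so the first Sunday is October 5 and the second is October 12.
1 April 2026 is a Wednesday, so the first Saturday is April 4 and the fourth is April 25.
At the standard offset (UTC−03:00), 05:00 UTC − 3h = 02:00 Quoral Coast standard time.
The standard-time date in Quoral Coast, March 14, 2026, falls between 12 October 2025 and 25 April 2026, so daylight saving is in effect and Quoral Coast is at UTC−02:00.
05:00 UTC − 2h = 03:00 Quoral Coast.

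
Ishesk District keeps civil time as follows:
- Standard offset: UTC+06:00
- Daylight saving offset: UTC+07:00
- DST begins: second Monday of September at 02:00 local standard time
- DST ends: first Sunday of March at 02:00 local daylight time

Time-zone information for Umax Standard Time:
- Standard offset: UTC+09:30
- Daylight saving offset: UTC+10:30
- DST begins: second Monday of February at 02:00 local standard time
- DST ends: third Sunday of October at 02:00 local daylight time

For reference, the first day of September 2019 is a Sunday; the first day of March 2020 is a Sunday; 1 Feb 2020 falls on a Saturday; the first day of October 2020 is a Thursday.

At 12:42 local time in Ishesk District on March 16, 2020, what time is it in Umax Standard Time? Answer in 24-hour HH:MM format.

17:12

1 September 2019 is a Sunday, so the first Monday is September 2 and the second is September 9.
1 March 2020 is a Sunday, so the first Sunday is March 1.
Daylight saving runs 9 September 2019 – 1 March 2020; March 16, 2020 is outside that window, so Ishesk District is on standard time at UTC+06:00.
12:42 Ishesk District − 6h = 06:42 UTC.
1 February 2020 is a Saturday, so the first Monday is February 3 and the second is February 10.
1 October 2020 is a Thursday, so the first Sunday is October 4 and the third is October 18.
At the standard offset (UTC+09:30), 06:42 UTC + 9h30m = 16:12 Umax Standard Time standard time.
The standard-time date in Umax Standard Time, March 16, 2020, falls between 10 February and 18 October, so daylight saving is in effect and Umax Standard Time is at UTC+10:30.
06:42 UTC + 10h30m = 17:12 Umax Standard Time.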